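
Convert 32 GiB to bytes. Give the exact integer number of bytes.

34,359,738,368 bytes

32 × 1,073,741,824 = 34,359,738,368 bytes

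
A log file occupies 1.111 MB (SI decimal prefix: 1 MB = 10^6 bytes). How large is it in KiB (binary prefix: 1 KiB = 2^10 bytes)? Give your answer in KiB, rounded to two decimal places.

1,084.96 KiB

1.111 MB = 1.111 × 10^6 bytes = 1,111,000 bytes
1 KiB = 2^10 bytes = 1,024 bytes
1,111,000 / 1,024 = 1,084.96 KiB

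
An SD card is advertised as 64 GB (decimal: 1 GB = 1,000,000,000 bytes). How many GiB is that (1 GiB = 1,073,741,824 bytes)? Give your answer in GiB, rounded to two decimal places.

64 GB = 64 × 10^9 bytes = 64,000,000,000 bytes
1 GiB = 2^30 bytes = 1,073,741,824 bytes
64,000,000,000 / 1,073,741,824 = 59.60 GiB

59.60 GiB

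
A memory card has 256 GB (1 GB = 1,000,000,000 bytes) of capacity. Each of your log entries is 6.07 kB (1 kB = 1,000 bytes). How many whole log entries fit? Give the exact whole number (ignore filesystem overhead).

42,174,629

Capacity: 256 GB = 256,000,000,000 bytes
Per item: 6.07 kB = 6,070 bytes
⌊256,000,000,000 / 6,070⌋ = 42,174,629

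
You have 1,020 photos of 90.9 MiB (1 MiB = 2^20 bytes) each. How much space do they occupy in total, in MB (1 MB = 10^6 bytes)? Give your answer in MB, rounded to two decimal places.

97,221.87 MB

Total = 1,020 × 90.9 MiB = 92,718 MiB
= 92,718 × 1,048,576 bytes = 97,221,869,568 bytes
1 MB = 1,000,000 bytes
97,221,869,568 / 1,000,000 = 97,221.87 MB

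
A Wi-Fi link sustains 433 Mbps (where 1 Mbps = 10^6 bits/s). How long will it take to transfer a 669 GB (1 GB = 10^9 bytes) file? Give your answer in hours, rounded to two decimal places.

669 GB = 669,000,000,000 bytes = 5,352,000,000,000 bits
433 Mbps = 433,000,000 bits/s
time = 5,352,000,000,000 / 433,000,000 = 12,360.2771 s
12,360.2771 s / 3600 = 3.43 hours

3.43 hours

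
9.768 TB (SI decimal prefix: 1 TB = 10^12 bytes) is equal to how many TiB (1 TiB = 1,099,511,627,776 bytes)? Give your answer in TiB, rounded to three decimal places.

9.768 TB = 9.768 × 10^12 bytes = 9,768,000,000,000 bytes
1 TiB = 2^40 bytes = 1,099,511,627,776 bytes
9,768,000,000,000 / 1,099,511,627,776 = 8.884 TiB

8.884 TiB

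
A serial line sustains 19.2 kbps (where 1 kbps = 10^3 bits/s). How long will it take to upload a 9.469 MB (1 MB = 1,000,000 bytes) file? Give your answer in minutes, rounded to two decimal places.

9.469 MB = 9,469,000 bytes = 75,752,000 bits
19.2 kbps = 19,200 bits/s
time = 75,752,000 / 19,200 = 3,945.417 s
3,945.417 s / 60 = 65.76 minutes

65.76 minutes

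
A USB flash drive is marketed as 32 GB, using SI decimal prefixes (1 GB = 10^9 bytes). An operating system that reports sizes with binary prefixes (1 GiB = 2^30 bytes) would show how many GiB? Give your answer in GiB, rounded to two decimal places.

29.80 GiB

32 GB = 32 × 10^9 bytes = 32,000,000,000 bytes
1 GiB = 1,073,741,824 bytes
32,000,000,000 / 1,073,741,824 = 29.80 GiB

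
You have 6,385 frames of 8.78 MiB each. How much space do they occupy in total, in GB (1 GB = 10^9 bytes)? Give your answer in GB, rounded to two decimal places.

Total = 6,385 × 8.78 MiB = 56060.3 MiB
= 56060.3 × 1,048,576 bytes = 58,783,485,132.8 bytes
1 GB = 1,000,000,000 bytes
58,783,485,132.8 / 1,000,000,000 = 58.78 GB

58.78 GB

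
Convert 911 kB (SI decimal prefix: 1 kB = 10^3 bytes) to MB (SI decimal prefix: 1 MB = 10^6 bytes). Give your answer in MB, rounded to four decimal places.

0.9110 MB

911 kB × 1,000 bytes/kB = 911,000 bytes
1 MB = 1,000,000 bytes
911,000 / 1,000,000 = 0.9110 MB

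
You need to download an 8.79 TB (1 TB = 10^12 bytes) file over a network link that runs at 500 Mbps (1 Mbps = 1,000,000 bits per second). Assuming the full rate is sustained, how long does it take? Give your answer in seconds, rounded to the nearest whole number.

140,640 seconds

8.79 TB = 8,790,000,000,000 bytes = 70,320,000,000,000 bits
500 Mbps = 500,000,000 bits/s
time = 70,320,000,000,000 / 500,000,000 = 140,640 s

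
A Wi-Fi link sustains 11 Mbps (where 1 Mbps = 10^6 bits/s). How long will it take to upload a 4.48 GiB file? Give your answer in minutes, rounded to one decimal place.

4.48 GiB = 4,810,363,371.52 bytes = 38,482,906,972.16 bits
11 Mbps = 11,000,000 bits/s
time = 38,482,906,972.16 / 11,000,000 = 3,498.45 s
3,498.45 s / 60 = 58.3 minutes

58.3 minutes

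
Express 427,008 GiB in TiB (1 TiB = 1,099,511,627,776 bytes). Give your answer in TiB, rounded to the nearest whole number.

417 TiB

427,008 GiB = 427,008 × 2^30 bytes = 458,496,348,782,592 bytes
1 TiB = 1,099,511,627,776 bytes
458,496,348,782,592 / 1,099,511,627,776 = 417 TiB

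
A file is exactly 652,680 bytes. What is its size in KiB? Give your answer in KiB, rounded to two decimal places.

652,680 bytes given.
1 KiB = 1,024 bytes
652,680 / 1,024 = 637.38 KiB

637.38 KiB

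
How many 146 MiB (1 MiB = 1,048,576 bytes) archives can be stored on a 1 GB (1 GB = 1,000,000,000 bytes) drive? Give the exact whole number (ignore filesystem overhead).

6

Capacity: 1 GB = 1,000,000,000 bytes
Per item: 146 MiB = 153,092,096 bytes
⌊1,000,000,000 / 153,092,096⌋ = 6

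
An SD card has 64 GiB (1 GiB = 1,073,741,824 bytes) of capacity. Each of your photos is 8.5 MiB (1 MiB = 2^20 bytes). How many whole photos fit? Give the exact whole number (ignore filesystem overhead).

Capacity: 64 GiB = 68,719,476,736 bytes
Per item: 8.5 MiB = 8,912,896 bytes
⌊68,719,476,736 / 8,912,896⌋ = 7,710

7,710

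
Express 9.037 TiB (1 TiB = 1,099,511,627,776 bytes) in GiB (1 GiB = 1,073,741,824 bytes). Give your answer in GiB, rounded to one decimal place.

9,253.9 GiB

9.037 TiB × 1,099,511,627,776 bytes/TiB = 9,936,286,580,211.712 bytes
1 GiB = 2^30 bytes = 1,073,741,824 bytes
9,936,286,580,211.712 / 1,073,741,824 = 9,253.9 GiB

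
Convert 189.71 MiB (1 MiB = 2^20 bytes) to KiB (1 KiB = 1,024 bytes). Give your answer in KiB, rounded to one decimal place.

194,263.0 KiB

189.71 MiB × 1,048,576 bytes/MiB = 198,925,352.96 bytes
1 KiB = 1,024 bytes
198,925,352.96 / 1,024 = 194,263.0 KiB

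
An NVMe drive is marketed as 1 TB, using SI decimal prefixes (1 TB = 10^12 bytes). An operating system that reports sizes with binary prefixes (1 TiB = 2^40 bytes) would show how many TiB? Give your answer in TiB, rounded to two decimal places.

0.91 TiB

1 TB × 1,000,000,000,000 bytes/TB = 1,000,000,000,000 bytes
1 TiB = 1,099,511,627,776 bytes
1,000,000,000,000 / 1,099,511,627,776 = 0.91 TiB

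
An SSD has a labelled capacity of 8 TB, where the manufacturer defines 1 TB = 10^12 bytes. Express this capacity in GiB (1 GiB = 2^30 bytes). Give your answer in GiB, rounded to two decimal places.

8 TB × 1,000,000,000,000 bytes/TB = 8,000,000,000,000 bytes
1 GiB = 1,073,741,824 bytes
8,000,000,000,000 / 1,073,741,824 = 7,450.58 GiB

7,450.58 GiB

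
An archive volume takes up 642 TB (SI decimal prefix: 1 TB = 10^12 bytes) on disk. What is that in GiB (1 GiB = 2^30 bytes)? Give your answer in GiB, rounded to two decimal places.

597,909.09 GiB

642 TB × 1,000,000,000,000 bytes/TB = 642,000,000,000,000 bytes
1 GiB = 1,073,741,824 bytes
642,000,000,000,000 / 1,073,741,824 = 597,909.09 GiB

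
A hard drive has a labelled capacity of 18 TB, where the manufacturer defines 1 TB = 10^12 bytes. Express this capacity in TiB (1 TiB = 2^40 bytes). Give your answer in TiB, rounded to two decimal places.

16.37 TiB

18 TB = 18 × 10^12 bytes = 18,000,000,000,000 bytes
1 TiB = 1,099,511,627,776 bytes
18,000,000,000,000 / 1,099,511,627,776 = 16.37 TiB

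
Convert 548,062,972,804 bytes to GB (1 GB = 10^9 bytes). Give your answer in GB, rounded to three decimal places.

548.063 GB

548,062,972,804 bytes given.
1 GB = 10^9 bytes = 1,000,000,000 bytes
548,062,972,804 / 1,000,000,000 = 548.063 GB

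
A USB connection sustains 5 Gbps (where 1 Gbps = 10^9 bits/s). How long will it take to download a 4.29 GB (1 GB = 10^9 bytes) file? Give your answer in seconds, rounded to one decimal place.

4.29 GB = 4,290,000,000 bytes = 34,320,000,000 bits
5 Gbps = 5,000,000,000 bits/s
time = 34,320,000,000 / 5,000,000,000 = 6.9 s

6.9 seconds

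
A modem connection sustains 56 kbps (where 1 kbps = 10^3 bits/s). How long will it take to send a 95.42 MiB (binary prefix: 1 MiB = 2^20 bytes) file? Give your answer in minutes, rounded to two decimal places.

238.23 minutes

95.42 MiB = 100,055,121.92 bytes = 800,440,975.36 bits
56 kbps = 56,000 bits/s
time = 800,440,975.36 / 56,000 = 14,293.589 s
14,293.589 s / 60 = 238.23 minutes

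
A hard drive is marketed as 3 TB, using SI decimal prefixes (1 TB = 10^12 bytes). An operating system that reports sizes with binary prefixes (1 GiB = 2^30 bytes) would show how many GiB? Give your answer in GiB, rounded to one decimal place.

3 TB = 3 × 10^12 bytes = 3,000,000,000,000 bytes
1 GiB = 1,073,741,824 bytes
3,000,000,000,000 / 1,073,741,824 = 2,794.0 GiB

2,794.0 GiB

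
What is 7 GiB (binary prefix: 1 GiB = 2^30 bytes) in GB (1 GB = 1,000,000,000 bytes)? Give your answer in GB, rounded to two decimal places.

7.52 GB

7 GiB = 7 × 2^30 bytes = 7,516,192,768 bytes
1 GB = 1,000,000,000 bytes
7,516,192,768 / 1,000,000,000 = 7.52 GB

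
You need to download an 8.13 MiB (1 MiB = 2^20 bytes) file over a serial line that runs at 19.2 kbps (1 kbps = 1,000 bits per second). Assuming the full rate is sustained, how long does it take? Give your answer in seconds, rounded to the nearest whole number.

3,552 seconds

8.13 MiB = 8,524,922.88 bytes = 68,199,383.04 bits
19.2 kbps = 19,200 bits/s
time = 68,199,383.04 / 19,200 = 3,552 s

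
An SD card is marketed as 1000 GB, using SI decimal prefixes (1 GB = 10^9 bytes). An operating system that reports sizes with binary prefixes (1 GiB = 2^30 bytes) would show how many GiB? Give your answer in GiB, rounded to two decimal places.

931.32 GiB

1000 GB = 1000 × 10^9 bytes = 1,000,000,000,000 bytes
1 GiB = 1,073,741,824 bytes
1,000,000,000,000 / 1,073,741,824 = 931.32 GiB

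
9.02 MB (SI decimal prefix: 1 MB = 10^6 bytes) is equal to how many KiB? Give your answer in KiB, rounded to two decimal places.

9.02 MB × 1,000,000 bytes/MB = 9,020,000 bytes
1 KiB = 1,024 bytes
9,020,000 / 1,024 = 8,808.59 KiB

8,808.59 KiB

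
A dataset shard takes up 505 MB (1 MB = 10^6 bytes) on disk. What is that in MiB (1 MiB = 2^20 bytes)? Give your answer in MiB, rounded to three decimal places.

505 MB × 1,000,000 bytes/MB = 505,000,000 bytes
1 MiB = 1,048,576 bytes
505,000,000 / 1,048,576 = 481.606 MiB

481.606 MiB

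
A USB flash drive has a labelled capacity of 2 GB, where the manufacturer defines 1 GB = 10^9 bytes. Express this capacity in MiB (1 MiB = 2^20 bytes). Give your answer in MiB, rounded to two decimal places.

1,907.35 MiB

2 GB = 2 × 10^9 bytes = 2,000,000,000 bytes
1 MiB = 1,048,576 bytes
2,000,000,000 / 1,048,576 = 1,907.35 MiB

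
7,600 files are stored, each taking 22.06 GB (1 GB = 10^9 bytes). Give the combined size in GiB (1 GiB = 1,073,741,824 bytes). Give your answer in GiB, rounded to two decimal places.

156,141.82 GiB

Total = 7,600 × 22.06 GB = 167,656 GB
= 167,656 × 1,000,000,000 bytes = 167,656,000,000,000 bytes
1 GiB = 1,073,741,824 bytes
167,656,000,000,000 / 1,073,741,824 = 156,141.82 GiB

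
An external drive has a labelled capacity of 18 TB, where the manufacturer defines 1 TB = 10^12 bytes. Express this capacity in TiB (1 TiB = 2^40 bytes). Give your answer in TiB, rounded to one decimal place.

16.4 TiB

18 TB = 18 × 10^12 bytes = 18,000,000,000,000 bytes
1 TiB = 2^40 bytes = 1,099,511,627,776 bytes
18,000,000,000,000 / 1,099,511,627,776 = 16.4 TiB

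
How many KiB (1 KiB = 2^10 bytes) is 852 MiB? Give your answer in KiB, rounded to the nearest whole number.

872,448 KiB

852 MiB = 852 × 2^20 bytes = 893,386,752 bytes
1 KiB = 2^10 bytes = 1,024 bytes
893,386,752 / 1,024 = 872,448 KiB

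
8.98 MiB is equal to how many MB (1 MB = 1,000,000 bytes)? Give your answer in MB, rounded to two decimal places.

9.42 MB

8.98 MiB × 1,048,576 bytes/MiB = 9,416,212.48 bytes
1 MB = 10^6 bytes = 1,000,000 bytes
9,416,212.48 / 1,000,000 = 9.42 MB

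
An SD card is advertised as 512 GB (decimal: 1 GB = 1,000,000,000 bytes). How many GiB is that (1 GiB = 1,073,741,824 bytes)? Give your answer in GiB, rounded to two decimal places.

512 GB = 512 × 10^9 bytes = 512,000,000,000 bytes
1 GiB = 2^30 bytes = 1,073,741,824 bytes
512,000,000,000 / 1,073,741,824 = 476.84 GiB

476.84 GiB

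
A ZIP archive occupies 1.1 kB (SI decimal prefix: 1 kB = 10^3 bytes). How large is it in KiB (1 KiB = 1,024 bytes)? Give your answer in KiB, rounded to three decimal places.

1.074 KiB

1.1 kB = 1.1 × 10^3 bytes = 1,100 bytes
1 KiB = 2^10 bytes = 1,024 bytes
1,100 / 1,024 = 1.074 KiB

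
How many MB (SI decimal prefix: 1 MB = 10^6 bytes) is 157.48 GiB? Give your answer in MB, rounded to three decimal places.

169,092.862 MB

157.48 GiB = 157.48 × 2^30 bytes = 169,092,862,443.52 bytes
1 MB = 1,000,000 bytes
169,092,862,443.52 / 1,000,000 = 169,092.862 MB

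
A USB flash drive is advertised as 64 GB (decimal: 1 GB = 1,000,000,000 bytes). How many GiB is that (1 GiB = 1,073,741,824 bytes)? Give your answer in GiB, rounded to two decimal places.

59.60 GiB

64 GB = 64 × 10^9 bytes = 64,000,000,000 bytes
1 GiB = 2^30 bytes = 1,073,741,824 bytes
64,000,000,000 / 1,073,741,824 = 59.60 GiB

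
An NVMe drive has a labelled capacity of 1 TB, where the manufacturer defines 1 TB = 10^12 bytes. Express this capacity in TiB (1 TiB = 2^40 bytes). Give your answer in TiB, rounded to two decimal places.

0.91 TiB

1 TB × 1,000,000,000,000 bytes/TB = 1,000,000,000,000 bytes
1 TiB = 2^40 bytes = 1,099,511,627,776 bytes
1,000,000,000,000 / 1,099,511,627,776 = 0.91 TiB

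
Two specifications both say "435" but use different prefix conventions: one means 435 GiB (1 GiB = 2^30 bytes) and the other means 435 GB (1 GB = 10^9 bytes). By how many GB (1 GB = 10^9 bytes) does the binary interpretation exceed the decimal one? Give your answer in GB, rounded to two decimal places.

435 GiB = 435 × 1,073,741,824 = 467,077,693,440 bytes
435 GB = 435 × 1,000,000,000 = 435,000,000,000 bytes
difference = 32,077,693,440 bytes
32,077,693,440 / 1,000,000,000 = 32.08 GB

32.08 GB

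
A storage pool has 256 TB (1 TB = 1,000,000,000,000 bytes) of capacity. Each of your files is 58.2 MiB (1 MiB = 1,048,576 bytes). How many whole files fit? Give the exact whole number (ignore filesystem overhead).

Capacity: 256 TB = 256,000,000,000,000 bytes
Per item: 58.2 MiB = 61,027,123.2 bytes
⌊256,000,000,000,000 / 61,027,123.2⌋ = 4,194,856

4,194,856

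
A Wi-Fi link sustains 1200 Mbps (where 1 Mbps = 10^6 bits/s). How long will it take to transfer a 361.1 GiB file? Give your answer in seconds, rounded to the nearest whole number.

2,585 seconds

361.1 GiB = 387,728,172,646.4 bytes = 3,101,825,381,171.2 bits
1200 Mbps = 1,200,000,000 bits/s
time = 3,101,825,381,171.2 / 1,200,000,000 = 2,585 s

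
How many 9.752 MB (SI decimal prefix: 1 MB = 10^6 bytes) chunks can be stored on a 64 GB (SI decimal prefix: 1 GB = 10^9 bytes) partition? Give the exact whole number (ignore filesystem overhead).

Capacity: 64 GB = 64,000,000,000 bytes
Per item: 9.752 MB = 9,752,000 bytes
⌊64,000,000,000 / 9,752,000⌋ = 6,562

6,562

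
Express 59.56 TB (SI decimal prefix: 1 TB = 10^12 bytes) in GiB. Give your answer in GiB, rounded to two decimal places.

59.56 TB = 59.56 × 10^12 bytes = 59,560,000,000,000 bytes
1 GiB = 2^30 bytes = 1,073,741,824 bytes
59,560,000,000,000 / 1,073,741,824 = 55,469.57 GiB

55,469.57 GiB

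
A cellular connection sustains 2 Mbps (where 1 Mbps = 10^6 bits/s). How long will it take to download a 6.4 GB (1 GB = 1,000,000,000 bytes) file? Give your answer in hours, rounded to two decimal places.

7.11 hours

6.4 GB = 6,400,000,000 bytes = 51,200,000,000 bits
2 Mbps = 2,000,000 bits/s
time = 51,200,000,000 / 2,000,000 = 25,600.0000 s
25,600.0000 s / 3600 = 7.11 hours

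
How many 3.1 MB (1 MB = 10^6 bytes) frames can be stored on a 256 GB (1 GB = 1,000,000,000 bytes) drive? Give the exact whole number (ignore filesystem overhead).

82,580

Capacity: 256 GB = 256,000,000,000 bytes
Per item: 3.1 MB = 3,100,000 bytes
⌊256,000,000,000 / 3,100,000⌋ = 82,580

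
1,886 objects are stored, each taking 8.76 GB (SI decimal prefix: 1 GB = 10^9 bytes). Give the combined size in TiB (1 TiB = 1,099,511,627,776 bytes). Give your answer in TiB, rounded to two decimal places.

Total = 1,886 × 8.76 GB = 16521.36 GB
= 16521.36 × 1,000,000,000 bytes = 16,521,360,000,000 bytes
1 TiB = 1,099,511,627,776 bytes
16,521,360,000,000 / 1,099,511,627,776 = 15.03 TiB

15.03 TiB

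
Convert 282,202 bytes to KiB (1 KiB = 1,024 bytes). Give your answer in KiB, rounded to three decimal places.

282,202 bytes given.
1 KiB = 2^10 bytes = 1,024 bytes
282,202 / 1,024 = 275.588 KiB

275.588 KiB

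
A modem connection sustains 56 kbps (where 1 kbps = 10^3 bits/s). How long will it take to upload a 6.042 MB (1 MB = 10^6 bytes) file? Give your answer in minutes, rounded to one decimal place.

6.042 MB = 6,042,000 bytes = 48,336,000 bits
56 kbps = 56,000 bits/s
time = 48,336,000 / 56,000 = 863.14 s
863.14 s / 60 = 14.4 minutes

14.4 minutes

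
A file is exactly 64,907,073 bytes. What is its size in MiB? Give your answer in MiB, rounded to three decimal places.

61.900 MiB

64,907,073 bytes given.
1 MiB = 1,048,576 bytes
64,907,073 / 1,048,576 = 61.900 MiB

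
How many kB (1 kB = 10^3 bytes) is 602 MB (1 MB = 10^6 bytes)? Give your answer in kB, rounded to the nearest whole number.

602,000 kB

602 MB = 602 × 10^6 bytes = 602,000,000 bytes
1 kB = 10^3 bytes = 1,000 bytes
602,000,000 / 1,000 = 602,000 kB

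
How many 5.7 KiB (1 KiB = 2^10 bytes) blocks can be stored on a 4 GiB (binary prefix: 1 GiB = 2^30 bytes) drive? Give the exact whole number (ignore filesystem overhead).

735,842

Capacity: 4 GiB = 4,294,967,296 bytes
Per item: 5.7 KiB = 5,836.8 bytes
⌊4,294,967,296 / 5,836.8⌋ = 735,842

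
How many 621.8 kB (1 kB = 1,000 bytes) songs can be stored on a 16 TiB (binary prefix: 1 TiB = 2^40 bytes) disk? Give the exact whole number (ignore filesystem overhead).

Capacity: 16 TiB = 17,592,186,044,416 bytes
Per item: 621.8 kB = 621,800 bytes
⌊17,592,186,044,416 / 621,800⌋ = 28,292,354

28,292,354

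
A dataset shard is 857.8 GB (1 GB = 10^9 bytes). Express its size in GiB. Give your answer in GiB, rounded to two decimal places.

857.8 GB = 857.8 × 10^9 bytes = 857,800,000,000 bytes
1 GiB = 2^30 bytes = 1,073,741,824 bytes
857,800,000,000 / 1,073,741,824 = 798.89 GiB

798.89 GiB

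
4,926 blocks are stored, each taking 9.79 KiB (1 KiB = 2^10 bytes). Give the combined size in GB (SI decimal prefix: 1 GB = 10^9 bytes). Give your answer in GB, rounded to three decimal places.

Total = 4,926 × 9.79 KiB = 48225.54 KiB
= 48225.54 × 1,024 bytes = 49,382,952.96 bytes
1 GB = 1,000,000,000 bytes
49,382,952.96 / 1,000,000,000 = 0.049 GB

0.049 GB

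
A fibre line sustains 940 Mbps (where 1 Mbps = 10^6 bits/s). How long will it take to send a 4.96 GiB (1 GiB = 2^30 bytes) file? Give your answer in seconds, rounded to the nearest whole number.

45 seconds

4.96 GiB = 5,325,759,447.04 bytes = 42,606,075,576.32 bits
940 Mbps = 940,000,000 bits/s
time = 42,606,075,576.32 / 940,000,000 = 45 s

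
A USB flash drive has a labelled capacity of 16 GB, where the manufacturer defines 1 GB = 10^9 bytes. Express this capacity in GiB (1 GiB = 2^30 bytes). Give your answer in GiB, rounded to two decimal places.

14.90 GiB

16 GB = 16 × 10^9 bytes = 16,000,000,000 bytes
1 GiB = 1,073,741,824 bytes
16,000,000,000 / 1,073,741,824 = 14.90 GiB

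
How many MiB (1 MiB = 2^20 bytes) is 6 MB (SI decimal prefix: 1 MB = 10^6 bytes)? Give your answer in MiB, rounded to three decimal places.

5.722 MiB

6 MB = 6 × 10^6 bytes = 6,000,000 bytes
1 MiB = 1,048,576 bytes
6,000,000 / 1,048,576 = 5.722 MiB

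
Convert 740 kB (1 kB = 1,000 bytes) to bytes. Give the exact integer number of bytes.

740,000 bytes

740 × 1,000 = 740,000 bytes  (1 kB = 10^3 bytes)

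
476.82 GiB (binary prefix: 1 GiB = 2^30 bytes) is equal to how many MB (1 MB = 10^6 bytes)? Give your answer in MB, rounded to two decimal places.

511,981.58 MB

476.82 GiB = 476.82 × 2^30 bytes = 511,981,576,519.68 bytes
1 MB = 10^6 bytes = 1,000,000 bytes
511,981,576,519.68 / 1,000,000 = 511,981.58 MB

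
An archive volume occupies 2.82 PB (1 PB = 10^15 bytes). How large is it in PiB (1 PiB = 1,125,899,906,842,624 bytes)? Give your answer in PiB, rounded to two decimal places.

2.82 PB = 2.82 × 10^15 bytes = 2,820,000,000,000,000 bytes
1 PiB = 1,125,899,906,842,624 bytes
2,820,000,000,000,000 / 1,125,899,906,842,624 = 2.50 PiB

2.50 PiB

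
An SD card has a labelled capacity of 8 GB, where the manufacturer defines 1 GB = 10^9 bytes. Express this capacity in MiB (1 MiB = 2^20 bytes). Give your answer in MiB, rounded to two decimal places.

7,629.39 MiB

8 GB × 1,000,000,000 bytes/GB = 8,000,000,000 bytes
1 MiB = 2^20 bytes = 1,048,576 bytes
8,000,000,000 / 1,048,576 = 7,629.39 MiB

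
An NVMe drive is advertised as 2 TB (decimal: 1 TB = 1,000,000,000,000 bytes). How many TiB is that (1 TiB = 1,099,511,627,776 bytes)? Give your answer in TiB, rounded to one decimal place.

2 TB = 2 × 10^12 bytes = 2,000,000,000,000 bytes
1 TiB = 1,099,511,627,776 bytes
2,000,000,000,000 / 1,099,511,627,776 = 1.8 TiB

1.8 TiB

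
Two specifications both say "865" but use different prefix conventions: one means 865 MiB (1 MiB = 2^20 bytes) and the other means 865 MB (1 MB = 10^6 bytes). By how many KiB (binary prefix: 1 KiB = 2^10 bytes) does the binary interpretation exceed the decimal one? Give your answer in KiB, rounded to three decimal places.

865 MiB = 865 × 1,048,576 = 907,018,240 bytes
865 MB = 865 × 1,000,000 = 865,000,000 bytes
difference = 42,018,240 bytes
42,018,240 / 1,024 = 41,033.438 KiB

41,033.438 KiB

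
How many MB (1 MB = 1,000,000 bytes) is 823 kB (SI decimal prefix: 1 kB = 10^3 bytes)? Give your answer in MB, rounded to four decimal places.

823 kB × 1,000 bytes/kB = 823,000 bytes
1 MB = 1,000,000 bytes
823,000 / 1,000,000 = 0.8230 MB

0.8230 MB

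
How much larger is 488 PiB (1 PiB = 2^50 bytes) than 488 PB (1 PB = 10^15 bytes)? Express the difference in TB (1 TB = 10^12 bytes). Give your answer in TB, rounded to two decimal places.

488 PiB = 488 × 1,125,899,906,842,624 = 549,439,154,539,200,512 bytes
488 PB = 488 × 1,000,000,000,000,000 = 488,000,000,000,000,000 bytes
difference = 61,439,154,539,200,512 bytes
61,439,154,539,200,512 / 1,000,000,000,000 = 61,439.15 TB

61,439.15 TB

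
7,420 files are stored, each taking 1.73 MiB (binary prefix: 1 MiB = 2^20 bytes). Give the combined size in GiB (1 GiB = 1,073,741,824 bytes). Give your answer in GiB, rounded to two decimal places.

Total = 7,420 × 1.73 MiB = 12836.6 MiB
= 12836.6 × 1,048,576 bytes = 13,460,150,681.6 bytes
1 GiB = 1,073,741,824 bytes
13,460,150,681.6 / 1,073,741,824 = 12.54 GiB

12.54 GiB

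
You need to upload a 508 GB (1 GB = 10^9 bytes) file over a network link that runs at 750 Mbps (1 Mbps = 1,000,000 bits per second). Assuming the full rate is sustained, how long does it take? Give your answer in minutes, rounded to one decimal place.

90.3 minutes

508 GB = 508,000,000,000 bytes = 4,064,000,000,000 bits
750 Mbps = 750,000,000 bits/s
time = 4,064,000,000,000 / 750,000,000 = 5,418.67 s
5,418.67 s / 60 = 90.3 minutes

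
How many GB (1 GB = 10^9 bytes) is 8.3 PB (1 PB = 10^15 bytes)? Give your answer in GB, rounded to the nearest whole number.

8.3 PB = 8.3 × 10^15 bytes = 8,300,000,000,000,000 bytes
1 GB = 1,000,000,000 bytes
8,300,000,000,000,000 / 1,000,000,000 = 8,300,000 GB

8,300,000 GB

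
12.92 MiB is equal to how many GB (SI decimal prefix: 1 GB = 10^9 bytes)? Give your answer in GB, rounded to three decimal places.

12.92 MiB = 12.92 × 2^20 bytes = 13,547,601.92 bytes
1 GB = 10^9 bytes = 1,000,000,000 bytes
13,547,601.92 / 1,000,000,000 = 0.014 GB

0.014 GB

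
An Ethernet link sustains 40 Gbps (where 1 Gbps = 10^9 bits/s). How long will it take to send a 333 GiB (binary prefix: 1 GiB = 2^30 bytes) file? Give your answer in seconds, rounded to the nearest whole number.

333 GiB = 357,556,027,392 bytes = 2,860,448,219,136 bits
40 Gbps = 40,000,000,000 bits/s
time = 2,860,448,219,136 / 40,000,000,000 = 72 s

72 seconds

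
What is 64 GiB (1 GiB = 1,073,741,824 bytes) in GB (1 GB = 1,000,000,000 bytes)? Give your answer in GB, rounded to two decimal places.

68.72 GB

64 GiB = 64 × 2^30 bytes = 68,719,476,736 bytes
1 GB = 10^9 bytes = 1,000,000,000 bytes
68,719,476,736 / 1,000,000,000 = 68.72 GB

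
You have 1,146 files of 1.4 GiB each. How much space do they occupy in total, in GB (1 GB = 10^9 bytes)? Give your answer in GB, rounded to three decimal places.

1,722.711 GB

Total = 1,146 × 1.4 GiB = 1604.4 GiB
= 1604.4 × 1,073,741,824 bytes = 1,722,711,382,425.6 bytes
1 GB = 1,000,000,000 bytes
1,722,711,382,425.6 / 1,000,000,000 = 1,722.711 GB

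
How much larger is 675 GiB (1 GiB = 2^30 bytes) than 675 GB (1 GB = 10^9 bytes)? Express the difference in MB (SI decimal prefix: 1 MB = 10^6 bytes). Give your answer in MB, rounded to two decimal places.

49,775.73 MB

675 GiB = 675 × 1,073,741,824 = 724,775,731,200 bytes
675 GB = 675 × 1,000,000,000 = 675,000,000,000 bytes
difference = 49,775,731,200 bytes
49,775,731,200 / 1,000,000 = 49,775.73 MB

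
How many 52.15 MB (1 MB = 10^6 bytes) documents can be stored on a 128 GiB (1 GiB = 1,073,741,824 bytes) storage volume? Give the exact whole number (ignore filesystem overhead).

2,635

Capacity: 128 GiB = 137,438,953,472 bytes
Per item: 52.15 MB = 52,150,000 bytes
⌊137,438,953,472 / 52,150,000⌋ = 2,635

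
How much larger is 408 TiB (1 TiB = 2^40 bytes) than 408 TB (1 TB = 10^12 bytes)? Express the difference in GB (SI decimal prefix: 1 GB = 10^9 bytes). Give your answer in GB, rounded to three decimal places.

40,600.744 GB

408 TiB = 408 × 1,099,511,627,776 = 448,600,744,132,608 bytes
408 TB = 408 × 1,000,000,000,000 = 408,000,000,000,000 bytes
difference = 40,600,744,132,608 bytes
40,600,744,132,608 / 1,000,000,000 = 40,600.744 GB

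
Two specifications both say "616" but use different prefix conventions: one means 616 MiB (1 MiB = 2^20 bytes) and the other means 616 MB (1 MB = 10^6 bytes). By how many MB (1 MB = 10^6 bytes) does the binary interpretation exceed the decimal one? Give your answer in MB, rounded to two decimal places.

29.92 MB

616 MiB = 616 × 1,048,576 = 645,922,816 bytes
616 MB = 616 × 1,000,000 = 616,000,000 bytes
difference = 29,922,816 bytes
29,922,816 / 1,000,000 = 29.92 MB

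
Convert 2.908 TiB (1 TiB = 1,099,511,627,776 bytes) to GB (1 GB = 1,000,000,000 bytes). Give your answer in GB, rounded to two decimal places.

3,197.38 GB

2.908 TiB × 1,099,511,627,776 bytes/TiB = 3,197,379,813,572.608 bytes
1 GB = 10^9 bytes = 1,000,000,000 bytes
3,197,379,813,572.608 / 1,000,000,000 = 3,197.38 GB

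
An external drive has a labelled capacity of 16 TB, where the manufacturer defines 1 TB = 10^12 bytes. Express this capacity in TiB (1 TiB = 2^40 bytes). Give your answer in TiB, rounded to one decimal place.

14.6 TiB

16 TB × 1,000,000,000,000 bytes/TB = 16,000,000,000,000 bytes
1 TiB = 1,099,511,627,776 bytes
16,000,000,000,000 / 1,099,511,627,776 = 14.6 TiB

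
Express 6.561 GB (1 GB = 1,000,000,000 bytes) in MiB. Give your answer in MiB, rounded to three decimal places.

6,257.057 MiB

6.561 GB × 1,000,000,000 bytes/GB = 6,561,000,000 bytes
1 MiB = 1,048,576 bytes
6,561,000,000 / 1,048,576 = 6,257.057 MiB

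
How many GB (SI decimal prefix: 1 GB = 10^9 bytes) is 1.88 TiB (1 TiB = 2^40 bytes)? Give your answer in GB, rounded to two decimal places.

1.88 TiB × 1,099,511,627,776 bytes/TiB = 2,067,081,860,218.88 bytes
1 GB = 10^9 bytes = 1,000,000,000 bytes
2,067,081,860,218.88 / 1,000,000,000 = 2,067.08 GB

2,067.08 GB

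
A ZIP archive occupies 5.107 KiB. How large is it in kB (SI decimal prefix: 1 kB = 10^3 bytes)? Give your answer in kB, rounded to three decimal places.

5.230 kB

5.107 KiB × 1,024 bytes/KiB = 5,229.568 bytes
1 kB = 1,000 bytes
5,229.568 / 1,000 = 5.230 kB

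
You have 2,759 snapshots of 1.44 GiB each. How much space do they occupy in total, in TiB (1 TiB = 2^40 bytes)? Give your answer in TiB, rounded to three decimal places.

3.880 TiB

Total = 2,759 × 1.44 GiB = 3972.96 GiB
= 3972.96 × 1,073,741,824 bytes = 4,265,933,317,079.04 bytes
1 TiB = 1,099,511,627,776 bytes
4,265,933,317,079.04 / 1,099,511,627,776 = 3.880 TiB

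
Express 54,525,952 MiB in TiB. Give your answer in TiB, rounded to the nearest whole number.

52 TiB

54,525,952 MiB × 1,048,576 bytes/MiB = 57,174,604,644,352 bytes
1 TiB = 2^40 bytes = 1,099,511,627,776 bytes
57,174,604,644,352 / 1,099,511,627,776 = 52 TiB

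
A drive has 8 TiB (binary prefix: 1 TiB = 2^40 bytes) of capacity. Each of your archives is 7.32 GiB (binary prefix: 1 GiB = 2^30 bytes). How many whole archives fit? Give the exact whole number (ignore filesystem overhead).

1,119

Capacity: 8 TiB = 8,796,093,022,208 bytes
Per item: 7.32 GiB = 7,859,790,151.68 bytes
⌊8,796,093,022,208 / 7,859,790,151.68⌋ = 1,119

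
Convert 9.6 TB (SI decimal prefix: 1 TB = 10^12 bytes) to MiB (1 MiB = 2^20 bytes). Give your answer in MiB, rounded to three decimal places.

9,155,273.438 MiB

9.6 TB × 1,000,000,000,000 bytes/TB = 9,600,000,000,000 bytes
1 MiB = 2^20 bytes = 1,048,576 bytes
9,600,000,000,000 / 1,048,576 = 9,155,273.438 MiB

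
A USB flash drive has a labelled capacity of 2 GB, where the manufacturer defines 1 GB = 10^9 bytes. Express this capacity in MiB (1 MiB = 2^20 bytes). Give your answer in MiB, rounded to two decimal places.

1,907.35 MiB

2 GB × 1,000,000,000 bytes/GB = 2,000,000,000 bytes
1 MiB = 2^20 bytes = 1,048,576 bytes
2,000,000,000 / 1,048,576 = 1,907.35 MiB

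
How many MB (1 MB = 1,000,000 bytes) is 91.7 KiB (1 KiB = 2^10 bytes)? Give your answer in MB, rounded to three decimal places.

0.094 MB

91.7 KiB = 91.7 × 2^10 bytes = 93,900.8 bytes
1 MB = 10^6 bytes = 1,000,000 bytes
93,900.8 / 1,000,000 = 0.094 MB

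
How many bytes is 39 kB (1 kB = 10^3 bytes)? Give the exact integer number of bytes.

39,000 bytes

39 × 1,000 = 39,000 bytes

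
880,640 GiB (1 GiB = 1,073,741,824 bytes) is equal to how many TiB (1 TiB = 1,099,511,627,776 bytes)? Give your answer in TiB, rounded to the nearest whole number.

880,640 GiB = 880,640 × 2^30 bytes = 945,579,999,887,360 bytes
1 TiB = 2^40 bytes = 1,099,511,627,776 bytes
945,579,999,887,360 / 1,099,511,627,776 = 860 TiB

860 TiB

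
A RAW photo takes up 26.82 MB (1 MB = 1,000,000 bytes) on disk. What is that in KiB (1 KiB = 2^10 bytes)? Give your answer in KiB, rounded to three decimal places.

26,191.406 KiB

26.82 MB × 1,000,000 bytes/MB = 26,820,000 bytes
1 KiB = 2^10 bytes = 1,024 bytes
26,820,000 / 1,024 = 26,191.406 KiB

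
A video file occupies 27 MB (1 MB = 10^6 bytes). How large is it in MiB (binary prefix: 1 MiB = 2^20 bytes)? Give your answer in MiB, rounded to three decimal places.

27 MB = 27 × 10^6 bytes = 27,000,000 bytes
1 MiB = 1,048,576 bytes
27,000,000 / 1,048,576 = 25.749 MiB

25.749 MiB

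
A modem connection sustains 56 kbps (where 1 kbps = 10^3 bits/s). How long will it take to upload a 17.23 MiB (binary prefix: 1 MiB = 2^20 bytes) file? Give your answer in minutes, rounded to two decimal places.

17.23 MiB = 18,066,964.48 bytes = 144,535,715.84 bits
56 kbps = 56,000 bits/s
time = 144,535,715.84 / 56,000 = 2,580.995 s
2,580.995 s / 60 = 43.02 minutes

43.02 minutes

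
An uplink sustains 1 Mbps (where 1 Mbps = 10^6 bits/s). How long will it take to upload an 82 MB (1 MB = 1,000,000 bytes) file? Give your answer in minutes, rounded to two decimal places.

82 MB = 82,000,000 bytes = 656,000,000 bits
1 Mbps = 1,000,000 bits/s
time = 656,000,000 / 1,000,000 = 656.000 s
656.000 s / 60 = 10.93 minutes

10.93 minutes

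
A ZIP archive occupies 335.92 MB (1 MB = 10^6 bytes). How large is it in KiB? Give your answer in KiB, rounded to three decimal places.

328,046.875 KiB

335.92 MB = 335.92 × 10^6 bytes = 335,920,000 bytes
1 KiB = 2^10 bytes = 1,024 bytes
335,920,000 / 1,024 = 328,046.875 KiB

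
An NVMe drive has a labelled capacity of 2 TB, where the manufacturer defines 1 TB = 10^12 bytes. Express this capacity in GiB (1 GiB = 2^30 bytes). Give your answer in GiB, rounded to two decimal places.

2 TB × 1,000,000,000,000 bytes/TB = 2,000,000,000,000 bytes
1 GiB = 1,073,741,824 bytes
2,000,000,000,000 / 1,073,741,824 = 1,862.65 GiB

1,862.65 GiB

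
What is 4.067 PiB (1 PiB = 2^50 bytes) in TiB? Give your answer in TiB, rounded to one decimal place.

4,164.6 TiB

4.067 PiB = 4.067 × 2^50 bytes = 4,579,034,921,128,951.808 bytes
1 TiB = 1,099,511,627,776 bytes
4,579,034,921,128,951.808 / 1,099,511,627,776 = 4,164.6 TiB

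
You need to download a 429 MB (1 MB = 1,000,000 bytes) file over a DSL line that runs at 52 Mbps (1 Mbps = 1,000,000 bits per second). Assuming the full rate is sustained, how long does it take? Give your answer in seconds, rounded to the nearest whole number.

66 seconds

429 MB = 429,000,000 bytes = 3,432,000,000 bits
52 Mbps = 52,000,000 bits/s
time = 3,432,000,000 / 52,000,000 = 66 s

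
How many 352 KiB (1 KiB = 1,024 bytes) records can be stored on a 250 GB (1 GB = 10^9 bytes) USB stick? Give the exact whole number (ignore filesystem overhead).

693,581

Capacity: 250 GB = 250,000,000,000 bytes
Per item: 352 KiB = 360,448 bytes
⌊250,000,000,000 / 360,448⌋ = 693,581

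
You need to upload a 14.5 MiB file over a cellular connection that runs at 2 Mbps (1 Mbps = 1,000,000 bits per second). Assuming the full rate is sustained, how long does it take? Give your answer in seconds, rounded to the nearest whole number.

14.5 MiB = 15,204,352 bytes = 121,634,816 bits
2 Mbps = 2,000,000 bits/s
time = 121,634,816 / 2,000,000 = 61 s

61 seconds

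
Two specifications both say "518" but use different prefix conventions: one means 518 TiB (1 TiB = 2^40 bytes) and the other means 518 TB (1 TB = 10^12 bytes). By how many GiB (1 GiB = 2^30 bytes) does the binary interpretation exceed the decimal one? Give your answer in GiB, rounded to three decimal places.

48,006.906 GiB

518 TiB = 518 × 1,099,511,627,776 = 569,547,023,187,968 bytes
518 TB = 518 × 1,000,000,000,000 = 518,000,000,000,000 bytes
difference = 51,547,023,187,968 bytes
51,547,023,187,968 / 1,073,741,824 = 48,006.906 GiB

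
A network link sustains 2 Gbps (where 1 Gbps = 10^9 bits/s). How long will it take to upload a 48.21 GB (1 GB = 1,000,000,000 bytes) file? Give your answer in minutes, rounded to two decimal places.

3.21 minutes

48.21 GB = 48,210,000,000 bytes = 385,680,000,000 bits
2 Gbps = 2,000,000,000 bits/s
time = 385,680,000,000 / 2,000,000,000 = 192.840 s
192.840 s / 60 = 3.21 minutes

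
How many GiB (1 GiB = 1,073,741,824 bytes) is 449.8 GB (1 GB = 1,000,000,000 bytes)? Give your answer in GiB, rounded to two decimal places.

418.91 GiB

449.8 GB × 1,000,000,000 bytes/GB = 449,800,000,000 bytes
1 GiB = 1,073,741,824 bytes
449,800,000,000 / 1,073,741,824 = 418.91 GiB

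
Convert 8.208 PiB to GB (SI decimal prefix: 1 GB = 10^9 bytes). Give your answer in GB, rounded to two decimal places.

8.208 PiB × 1,125,899,906,842,624 bytes/PiB = 9,241,386,435,364,257.792 bytes
1 GB = 10^9 bytes = 1,000,000,000 bytes
9,241,386,435,364,257.792 / 1,000,000,000 = 9,241,386.44 GB

9,241,386.44 GB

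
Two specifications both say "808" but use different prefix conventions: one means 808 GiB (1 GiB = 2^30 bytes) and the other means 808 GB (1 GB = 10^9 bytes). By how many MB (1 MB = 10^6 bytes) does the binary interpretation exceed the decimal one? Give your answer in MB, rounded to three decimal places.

808 GiB = 808 × 1,073,741,824 = 867,583,393,792 bytes
808 GB = 808 × 1,000,000,000 = 808,000,000,000 bytes
difference = 59,583,393,792 bytes
59,583,393,792 / 1,000,000 = 59,583.394 MB

59,583.394 MB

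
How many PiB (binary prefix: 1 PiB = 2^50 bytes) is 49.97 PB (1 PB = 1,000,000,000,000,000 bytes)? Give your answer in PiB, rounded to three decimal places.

49.97 PB × 1,000,000,000,000,000 bytes/PB = 49,970,000,000,000,000 bytes
1 PiB = 1,125,899,906,842,624 bytes
49,970,000,000,000,000 / 1,125,899,906,842,624 = 44.382 PiB

44.382 PiB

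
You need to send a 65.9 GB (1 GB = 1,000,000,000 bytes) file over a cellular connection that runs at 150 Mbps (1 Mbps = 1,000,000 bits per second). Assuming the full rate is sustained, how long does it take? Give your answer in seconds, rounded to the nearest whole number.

65.9 GB = 65,900,000,000 bytes = 527,200,000,000 bits
150 Mbps = 150,000,000 bits/s
time = 527,200,000,000 / 150,000,000 = 3,515 s

3,515 seconds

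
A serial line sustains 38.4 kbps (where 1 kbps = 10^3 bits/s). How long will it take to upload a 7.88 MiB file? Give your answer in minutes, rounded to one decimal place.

7.88 MiB = 8,262,778.88 bytes = 66,102,231.04 bits
38.4 kbps = 38,400 bits/s
time = 66,102,231.04 / 38,400 = 1,721.41 s
1,721.41 s / 60 = 28.7 minutes

28.7 minutes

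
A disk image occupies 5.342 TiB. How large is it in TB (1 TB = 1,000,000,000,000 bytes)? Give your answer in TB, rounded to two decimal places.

5.342 TiB = 5.342 × 2^40 bytes = 5,873,591,115,579.392 bytes
1 TB = 1,000,000,000,000 bytes
5,873,591,115,579.392 / 1,000,000,000,000 = 5.87 TB

5.87 TB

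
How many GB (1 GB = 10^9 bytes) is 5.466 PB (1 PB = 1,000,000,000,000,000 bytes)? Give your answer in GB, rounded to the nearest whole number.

5.466 PB = 5.466 × 10^15 bytes = 5,466,000,000,000,000 bytes
1 GB = 10^9 bytes = 1,000,000,000 bytes
5,466,000,000,000,000 / 1,000,000,000 = 5,466,000 GB

5,466,000 GB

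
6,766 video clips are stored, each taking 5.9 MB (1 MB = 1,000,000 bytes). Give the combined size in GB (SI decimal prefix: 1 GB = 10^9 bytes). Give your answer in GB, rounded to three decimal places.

Total = 6,766 × 5.9 MB = 39919.4 MB
= 39919.4 × 1,000,000 bytes = 39,919,400,000 bytes
1 GB = 1,000,000,000 bytes
39,919,400,000 / 1,000,000,000 = 39.919 GB

39.919 GB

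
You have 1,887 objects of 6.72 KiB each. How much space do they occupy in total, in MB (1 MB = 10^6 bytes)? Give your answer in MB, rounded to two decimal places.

12.98 MB

Total = 1,887 × 6.72 KiB = 12680.64 KiB
= 12680.64 × 1,024 bytes = 12,984,975.36 bytes
1 MB = 1,000,000 bytes
12,984,975.36 / 1,000,000 = 12.98 MB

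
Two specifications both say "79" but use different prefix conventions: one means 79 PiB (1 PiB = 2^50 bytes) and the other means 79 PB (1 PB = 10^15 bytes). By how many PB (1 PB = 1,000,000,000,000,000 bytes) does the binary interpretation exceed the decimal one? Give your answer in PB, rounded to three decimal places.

79 PiB = 79 × 1,125,899,906,842,624 = 88,946,092,640,567,296 bytes
79 PB = 79 × 1,000,000,000,000,000 = 79,000,000,000,000,000 bytes
difference = 9,946,092,640,567,296 bytes
9,946,092,640,567,296 / 1,000,000,000,000,000 = 9.946 PB

9.946 PB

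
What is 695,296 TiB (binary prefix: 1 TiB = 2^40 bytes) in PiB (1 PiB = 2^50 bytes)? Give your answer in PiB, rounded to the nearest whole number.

679 PiB

695,296 TiB × 1,099,511,627,776 bytes/TiB = 764,486,036,746,141,696 bytes
1 PiB = 2^50 bytes = 1,125,899,906,842,624 bytes
764,486,036,746,141,696 / 1,125,899,906,842,624 = 679 PiB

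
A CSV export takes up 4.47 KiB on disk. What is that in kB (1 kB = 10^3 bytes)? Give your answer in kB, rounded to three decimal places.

4.577 kB

4.47 KiB × 1,024 bytes/KiB = 4,577.28 bytes
1 kB = 10^3 bytes = 1,000 bytes
4,577.28 / 1,000 = 4.577 kB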